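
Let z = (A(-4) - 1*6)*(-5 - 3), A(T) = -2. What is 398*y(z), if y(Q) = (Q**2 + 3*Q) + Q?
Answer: 1732096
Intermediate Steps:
z = 64 (z = (-2 - 1*6)*(-5 - 3) = (-2 - 6)*(-8) = -8*(-8) = 64)
y(Q) = Q**2 + 4*Q
398*y(z) = 398*(64*(4 + 64)) = 398*(64*68) = 398*4352 = 1732096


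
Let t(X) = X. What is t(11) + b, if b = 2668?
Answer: 2679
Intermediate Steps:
t(11) + b = 11 + 2668 = 2679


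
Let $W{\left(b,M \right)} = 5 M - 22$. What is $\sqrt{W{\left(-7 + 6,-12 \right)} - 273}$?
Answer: $i \sqrt{355} \approx 18.841 i$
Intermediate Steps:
$W{\left(b,M \right)} = -22 + 5 M$
$\sqrt{W{\left(-7 + 6,-12 \right)} - 273} = \sqrt{\left(-22 + 5 \left(-12\right)\right) - 273} = \sqrt{\left(-22 - 60\right) - 273} = \sqrt{-82 - 273} = \sqrt{-355} = i \sqrt{355}$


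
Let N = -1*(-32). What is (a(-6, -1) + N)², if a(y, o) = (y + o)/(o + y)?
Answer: 1089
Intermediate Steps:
N = 32
a(y, o) = 1 (a(y, o) = (o + y)/(o + y) = 1)
(a(-6, -1) + N)² = (1 + 32)² = 33² = 1089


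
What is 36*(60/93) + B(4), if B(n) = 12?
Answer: 1092/31 ≈ 35.226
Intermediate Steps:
36*(60/93) + B(4) = 36*(60/93) + 12 = 36*(60*(1/93)) + 12 = 36*(20/31) + 12 = 720/31 + 12 = 1092/31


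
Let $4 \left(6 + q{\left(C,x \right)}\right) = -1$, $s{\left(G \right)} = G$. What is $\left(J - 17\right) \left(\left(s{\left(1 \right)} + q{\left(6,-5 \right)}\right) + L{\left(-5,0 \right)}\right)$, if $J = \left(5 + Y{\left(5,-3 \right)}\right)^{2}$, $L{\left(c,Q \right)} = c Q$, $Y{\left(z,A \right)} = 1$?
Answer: $- \frac{399}{4} \approx -99.75$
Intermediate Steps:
$L{\left(c,Q \right)} = Q c$
$q{\left(C,x \right)} = - \frac{25}{4}$ ($q{\left(C,x \right)} = -6 + \frac{1}{4} \left(-1\right) = -6 - \frac{1}{4} = - \frac{25}{4}$)
$J = 36$ ($J = \left(5 + 1\right)^{2} = 6^{2} = 36$)
$\left(J - 17\right) \left(\left(s{\left(1 \right)} + q{\left(6,-5 \right)}\right) + L{\left(-5,0 \right)}\right) = \left(36 - 17\right) \left(\left(1 - \frac{25}{4}\right) + 0 \left(-5\right)\right) = 19 \left(- \frac{21}{4} + 0\right) = 19 \left(- \frac{21}{4}\right) = - \frac{399}{4}$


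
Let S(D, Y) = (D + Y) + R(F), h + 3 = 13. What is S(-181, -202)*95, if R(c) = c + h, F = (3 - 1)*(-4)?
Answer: -36195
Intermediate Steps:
h = 10 (h = -3 + 13 = 10)
F = -8 (F = 2*(-4) = -8)
R(c) = 10 + c (R(c) = c + 10 = 10 + c)
S(D, Y) = 2 + D + Y (S(D, Y) = (D + Y) + (10 - 8) = (D + Y) + 2 = 2 + D + Y)
S(-181, -202)*95 = (2 - 181 - 202)*95 = -381*95 = -36195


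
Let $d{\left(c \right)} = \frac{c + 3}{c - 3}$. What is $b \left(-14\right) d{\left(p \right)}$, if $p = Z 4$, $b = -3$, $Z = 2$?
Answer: $\frac{462}{5} \approx 92.4$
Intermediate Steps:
$p = 8$ ($p = 2 \cdot 4 = 8$)
$d{\left(c \right)} = \frac{3 + c}{-3 + c}$
$b \left(-14\right) d{\left(p \right)} = \left(-3\right) \left(-14\right) \frac{3 + 8}{-3 + 8} = 42 \cdot \frac{1}{5} \cdot 11 = 42 \cdot \frac{11}{5} = \frac{462}{5}$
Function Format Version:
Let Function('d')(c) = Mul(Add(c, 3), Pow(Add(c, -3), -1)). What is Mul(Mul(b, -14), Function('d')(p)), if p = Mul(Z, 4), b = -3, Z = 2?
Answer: Rational(462, 5) ≈ 92.400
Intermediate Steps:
p = 8 (p = Mul(2, 4) = 8)
Function('d')(c) = Mul(Pow(Add(-3, c), -1), Add(3, c)) (Function('d')(c) = Mul(Add(3, c), Pow(Add(-3, c), -1)) = Mul(Pow(Add(-3, c), -1), Add(3, c)))
Mul(Mul(b, -14), Function('d')(p)) = Mul(Mul(-3, -14), Mul(Pow(Add(-3, 8), -1), Add(3, 8))) = Mul(42, Mul(Pow(5, -1), 11)) = Mul(42, Mul(Rational(1, 5), 11)) = Mul(42, Rational(11, 5)) = Rational(462, 5)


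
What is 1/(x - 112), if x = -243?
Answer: -1/355 ≈ -0.0028169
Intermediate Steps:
1/(x - 112) = 1/(-243 - 112) = 1/(-355) = -1/355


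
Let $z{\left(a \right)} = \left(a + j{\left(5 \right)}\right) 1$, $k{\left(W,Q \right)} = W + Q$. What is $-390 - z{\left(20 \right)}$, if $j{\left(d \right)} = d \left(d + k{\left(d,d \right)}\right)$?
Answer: $-485$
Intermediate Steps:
$k{\left(W,Q \right)} = Q + W$
$j{\left(d \right)} = 3 d^{2}$ ($j{\left(d \right)} = d \left(d + \left(d + d\right)\right) = d \left(d + 2 d\right) = d 3 d = 3 d^{2}$)
$z{\left(a \right)} = 75 + a$ ($z{\left(a \right)} = \left(a + 3 \cdot 5^{2}\right) 1 = \left(a + 3 \cdot 25\right) 1 = \left(a + 75\right) 1 = \left(75 + a\right) 1 = 75 + a$)
$-390 - z{\left(20 \right)} = -390 - \left(75 + 20\right) = -390 - 95 = -485$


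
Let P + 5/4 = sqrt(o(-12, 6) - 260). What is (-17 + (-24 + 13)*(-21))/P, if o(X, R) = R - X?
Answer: -4280/3897 - 37664*I*sqrt(2)/3897 ≈ -1.0983 - 13.668*I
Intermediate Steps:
P = -5/4 + 11*I*sqrt(2) (P = -5/4 + sqrt((6 - 1*(-12)) - 260) = -5/4 + sqrt((6 + 12) - 260) = -5/4 + sqrt(18 - 260) = -5/4 + sqrt(-242) = -5/4 + 11*I*sqrt(2) ≈ -1.25 + 15.556*I)
(-17 + (-24 + 13)*(-21))/P = (-17 + (-24 + 13)*(-21))/(-5/4 + 11*I*sqrt(2)) = (-17 - 11*(-21))/(-5/4 + 11*I*sqrt(2)) = (-17 + 231)/(-5/4 + 11*I*sqrt(2)) = 214/(-5/4 + 11*I*sqrt(2))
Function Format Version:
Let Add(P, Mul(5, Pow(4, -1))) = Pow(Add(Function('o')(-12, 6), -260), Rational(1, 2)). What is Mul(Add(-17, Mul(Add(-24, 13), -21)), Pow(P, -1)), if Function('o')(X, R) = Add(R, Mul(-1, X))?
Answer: Add(Rational(-4280, 3897), Mul(Rational(-37664, 3897), I, Pow(2, Rational(1, 2)))) ≈ Add(-1.0983, Mul(-13.668, I))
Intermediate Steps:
P = Add(Rational(-5, 4), Mul(11, I, Pow(2, Rational(1, 2)))) (P = Add(Rational(-5, 4), Pow(Add(Add(6, Mul(-1, -12)), -260), Rational(1, 2))) = Add(Rational(-5, 4), Pow(Add(Add(6, 12), -260), Rational(1, 2))) = Add(Rational(-5, 4), Pow(Add(18, -260), Rational(1, 2))) = Add(Rational(-5, 4), Pow(-242, Rational(1, 2))) = Add(Rational(-5, 4), Mul(11, I, Pow(2, Rational(1, 2)))) ≈ Add(-1.2500, Mul(15.556, I)))
Mul(Add(-17, Mul(Add(-24, 13), -21)), Pow(P, -1)) = Mul(Add(-17, Mul(Add(-24, 13), -21)), Pow(Add(Rational(-5, 4), Mul(11, I, Pow(2, Rational(1, 2)))), -1)) = Mul(Add(-17, Mul(-11, -21)), Pow(Add(Rational(-5, 4), Mul(11, I, Pow(2, Rational(1, 2)))), -1)) = Mul(Add(-17, 231), Pow(Add(Rational(-5, 4), Mul(11, I, Pow(2, Rational(1, 2)))), -1)) = Mul(214, Pow(Add(Rational(-5, 4), Mul(11, I, Pow(2, Rational(1, 2)))), -1))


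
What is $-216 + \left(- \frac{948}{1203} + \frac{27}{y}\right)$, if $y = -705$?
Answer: $- \frac{20432629}{94235} \approx -216.83$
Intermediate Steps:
$-216 + \left(- \frac{948}{1203} + \frac{27}{y}\right) = -216 + \left(- \frac{948}{1203} + \frac{27}{-705}\right) = -216 + \left(\left(-948\right) \frac{1}{1203} + 27 \left(- \frac{1}{705}\right)\right) = -216 - \frac{77869}{94235} = - \frac{20432629}{94235}$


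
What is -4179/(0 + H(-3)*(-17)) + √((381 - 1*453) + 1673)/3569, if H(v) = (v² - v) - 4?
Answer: 4179/136 + √1601/3569 ≈ 30.739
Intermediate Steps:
H(v) = -4 + v² - v
-4179/(0 + H(-3)*(-17)) + √((381 - 1*453) + 1673)/3569 = -4179/(0 + (-4 + (-3)² - 1*(-3))*(-17)) + √((381 - 1*453) + 1673)/3569 = -4179/(0 + (-4 + 9 + 3)*(-17)) + √((381 - 453) + 1673)*(1/3569) = -4179/(0 + 8*(-17)) + √(-72 + 1673)*(1/3569) = -4179/(0 - 136) + √1601*(1/3569) = -4179/(-136) + √1601/3569 = -4179*(-1/136) + √1601/3569 = 4179/136 + √1601/3569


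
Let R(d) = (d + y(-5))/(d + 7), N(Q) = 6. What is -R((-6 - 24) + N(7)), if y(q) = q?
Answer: -29/17 ≈ -1.7059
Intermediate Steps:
R(d) = (-5 + d)/(7 + d) (R(d) = (d - 5)/(d + 7) = (-5 + d)/(7 + d))
-R((-6 - 24) + N(7)) = -(-5 + ((-6 - 24) + 6))/(7 + ((-6 - 24) + 6)) = -(-5 + (-30 + 6))/(7 + (-30 + 6)) = -(-5 - 24)/(7 - 24) = -(-29)/(-17) = -(-1)*(-29)/17 = -1*29/17 = -29/17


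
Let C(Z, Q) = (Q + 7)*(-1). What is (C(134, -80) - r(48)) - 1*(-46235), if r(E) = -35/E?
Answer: 2222819/48 ≈ 46309.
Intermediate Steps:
C(Z, Q) = -7 - Q (C(Z, Q) = (7 + Q)*(-1) = -7 - Q)
(C(134, -80) - r(48)) - 1*(-46235) = ((-7 - 1*(-80)) - (-35)/48) - 1*(-46235) = ((-7 + 80) - (-35)/48) + 46235 = (73 - 1*(-35/48)) + 46235 = (73 + 35/48) + 46235 = 3539/48 + 46235 = 2222819/48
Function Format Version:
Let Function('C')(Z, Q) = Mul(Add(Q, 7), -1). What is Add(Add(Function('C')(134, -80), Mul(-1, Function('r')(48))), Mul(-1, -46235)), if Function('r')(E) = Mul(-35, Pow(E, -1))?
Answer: Rational(2222819, 48) ≈ 46309.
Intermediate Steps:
Function('C')(Z, Q) = Add(-7, Mul(-1, Q)) (Function('C')(Z, Q) = Mul(Add(7, Q), -1) = Add(-7, Mul(-1, Q)))
Add(Add(Function('C')(134, -80), Mul(-1, Function('r')(48))), Mul(-1, -46235)) = Add(Add(Add(-7, Mul(-1, -80)), Mul(-1, Mul(-35, Pow(48, -1)))), Mul(-1, -46235)) = Add(Add(Add(-7, 80), Mul(-1, Mul(-35, Rational(1, 48)))), 46235) = Add(Add(73, Mul(-1, Rational(-35, 48))), 46235) = Add(Add(73, Rational(35, 48)), 46235) = Add(Rational(3539, 48), 46235) = Rational(2222819, 48)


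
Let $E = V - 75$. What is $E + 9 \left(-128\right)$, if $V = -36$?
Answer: $-1263$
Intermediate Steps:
$E = -111$ ($E = -36 - 75 = -111$)
$E + 9 \left(-128\right) = -111 + 9 \left(-128\right) = -111 - 1152 = -1263$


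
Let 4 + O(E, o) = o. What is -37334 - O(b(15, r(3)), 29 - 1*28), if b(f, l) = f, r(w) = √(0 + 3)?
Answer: -37331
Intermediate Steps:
r(w) = √3
O(E, o) = -4 + o
-37334 - O(b(15, r(3)), 29 - 1*28) = -37334 - (-4 + (29 - 1*28)) = -37334 - (-4 + (29 - 28)) = -37334 - (-4 + 1) = -37334 - 1*(-3) = -37334 + 3 = -37331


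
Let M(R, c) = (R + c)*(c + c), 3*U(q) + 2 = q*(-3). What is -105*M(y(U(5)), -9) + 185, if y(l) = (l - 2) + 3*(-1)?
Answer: -36985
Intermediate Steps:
U(q) = -⅔ - q (U(q) = -⅔ + (q*(-3))/3 = -⅔ + (-3*q)/3 = -⅔ - q)
y(l) = -5 + l (y(l) = (-2 + l) - 3 = -5 + l)
M(R, c) = 2*c*(R + c) (M(R, c) = (R + c)*(2*c) = 2*c*(R + c))
-105*M(y(U(5)), -9) + 185 = -210*(-9)*((-5 + (-⅔ - 1*5)) - 9) + 185 = -210*(-9)*((-5 + (-⅔ - 5)) - 9) + 185 = -210*(-9)*((-5 - 17/3) - 9) + 185 = -210*(-9)*(-32/3 - 9) + 185 = -210*(-9)*(-59)/3 + 185 = -105*354 + 185 = -37170 + 185 = -36985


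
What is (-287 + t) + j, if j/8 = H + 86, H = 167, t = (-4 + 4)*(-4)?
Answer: 1737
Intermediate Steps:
t = 0 (t = 0*(-4) = 0)
j = 2024 (j = 8*(167 + 86) = 8*253 = 2024)
(-287 + t) + j = (-287 + 0) + 2024 = -287 + 2024 = 1737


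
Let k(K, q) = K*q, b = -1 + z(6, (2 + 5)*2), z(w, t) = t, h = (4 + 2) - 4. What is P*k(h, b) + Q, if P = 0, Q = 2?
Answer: 2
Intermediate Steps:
h = 2 (h = 6 - 4 = 2)
b = 13 (b = -1 + (2 + 5)*2 = -1 + 7*2 = -1 + 14 = 13)
P*k(h, b) + Q = 0*(2*13) + 2 = 0*26 + 2 = 0 + 2 = 2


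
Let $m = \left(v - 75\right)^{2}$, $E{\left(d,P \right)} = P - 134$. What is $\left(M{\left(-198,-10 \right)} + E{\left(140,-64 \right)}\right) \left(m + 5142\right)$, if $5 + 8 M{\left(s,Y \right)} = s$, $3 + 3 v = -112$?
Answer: $- \frac{144637993}{36} \approx -4.0177 \cdot 10^{6}$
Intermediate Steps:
$v = - \frac{115}{3}$ ($v = -1 + \frac{1}{3} \left(-112\right) = -1 - \frac{112}{3} = - \frac{115}{3} \approx -38.333$)
$M{\left(s,Y \right)} = - \frac{5}{8} + \frac{s}{8}$
$E{\left(d,P \right)} = -134 + P$
$m = \frac{115600}{9}$ ($m = \left(- \frac{115}{3} - 75\right)^{2} = \left(- \frac{340}{3}\right)^{2} = \frac{115600}{9} \approx 12844.0$)
$\left(M{\left(-198,-10 \right)} + E{\left(140,-64 \right)}\right) \left(m + 5142\right) = \left(\left(- \frac{5}{8} + \frac{1}{8} \left(-198\right)\right) - 198\right) \left(\frac{115600}{9} + 5142\right) = \left(\left(- \frac{5}{8} - \frac{99}{4}\right) - 198\right) \frac{161878}{9} = \left(- \frac{203}{8} - 198\right) \frac{161878}{9} = \left(- \frac{1787}{8}\right) \frac{161878}{9} = - \frac{144637993}{36}$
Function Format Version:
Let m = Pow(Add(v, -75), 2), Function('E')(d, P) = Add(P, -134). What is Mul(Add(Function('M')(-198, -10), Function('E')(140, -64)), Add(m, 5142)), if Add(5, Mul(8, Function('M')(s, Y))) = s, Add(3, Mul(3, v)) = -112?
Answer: Rational(-144637993, 36) ≈ -4.0177e+6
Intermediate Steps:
v = Rational(-115, 3) (v = Add(-1, Mul(Rational(1, 3), -112)) = Add(-1, Rational(-112, 3)) = Rational(-115, 3) ≈ -38.333)
Function('M')(s, Y) = Add(Rational(-5, 8), Mul(Rational(1, 8), s))
Function('E')(d, P) = Add(-134, P)
m = Rational(115600, 9) (m = Pow(Add(Rational(-115, 3), -75), 2) = Pow(Rational(-340, 3), 2) = Rational(115600, 9) ≈ 12844.)
Mul(Add(Function('M')(-198, -10), Function('E')(140, -64)), Add(m, 5142)) = Mul(Add(Add(Rational(-5, 8), Mul(Rational(1, 8), -198)), Add(-134, -64)), Add(Rational(115600, 9), 5142)) = Mul(Add(Add(Rational(-5, 8), Rational(-99, 4)), -198), Rational(161878, 9)) = Mul(Add(Rational(-203, 8), -198), Rational(161878, 9)) = Mul(Rational(-1787, 8), Rational(161878, 9)) = Rational(-144637993, 36)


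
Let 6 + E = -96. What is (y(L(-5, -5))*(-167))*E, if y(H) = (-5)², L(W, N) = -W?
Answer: 425850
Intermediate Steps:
E = -102 (E = -6 - 96 = -102)
y(H) = 25
(y(L(-5, -5))*(-167))*E = (25*(-167))*(-102) = -4175*(-102) = 425850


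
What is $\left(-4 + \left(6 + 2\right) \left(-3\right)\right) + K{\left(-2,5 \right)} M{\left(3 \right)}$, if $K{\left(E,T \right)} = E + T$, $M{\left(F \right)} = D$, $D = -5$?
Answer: $-43$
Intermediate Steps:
$M{\left(F \right)} = -5$
$\left(-4 + \left(6 + 2\right) \left(-3\right)\right) + K{\left(-2,5 \right)} M{\left(3 \right)} = \left(-4 + \left(6 + 2\right) \left(-3\right)\right) + \left(-2 + 5\right) \left(-5\right) = \left(-4 + 8 \left(-3\right)\right) + 3 \left(-5\right) = \left(-4 - 24\right) - 15 = -28 - 15 = -43$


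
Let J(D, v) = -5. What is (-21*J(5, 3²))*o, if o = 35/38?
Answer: 3675/38 ≈ 96.711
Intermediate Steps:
o = 35/38 (o = 35*(1/38) = 35/38 ≈ 0.92105)
(-21*J(5, 3²))*o = -21*(-5)*(35/38) = 105*(35/38) = 3675/38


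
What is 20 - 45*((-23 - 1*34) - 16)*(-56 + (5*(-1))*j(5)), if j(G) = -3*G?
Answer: 62435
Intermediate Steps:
20 - 45*((-23 - 1*34) - 16)*(-56 + (5*(-1))*j(5)) = 20 - 45*((-23 - 1*34) - 16)*(-56 + (5*(-1))*(-3*5)) = 20 - 45*((-23 - 34) - 16)*(-56 - 5*(-15)) = 20 - 45*(-57 - 16)*(-56 + 75) = 20 - (-3285)*19 = 20 - 45*(-1387) = 20 + 62415 = 62435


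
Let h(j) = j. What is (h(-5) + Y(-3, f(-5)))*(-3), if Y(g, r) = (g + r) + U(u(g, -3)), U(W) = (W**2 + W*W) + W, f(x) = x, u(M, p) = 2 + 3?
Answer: -126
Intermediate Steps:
u(M, p) = 5
U(W) = W + 2*W**2 (U(W) = (W**2 + W**2) + W = 2*W**2 + W = W + 2*W**2)
Y(g, r) = 55 + g + r (Y(g, r) = (g + r) + 5*(1 + 2*5) = (g + r) + 5*(1 + 10) = (g + r) + 5*11 = (g + r) + 55 = 55 + g + r)
(h(-5) + Y(-3, f(-5)))*(-3) = (-5 + (55 - 3 - 5))*(-3) = (-5 + 47)*(-3) = 42*(-3) = -126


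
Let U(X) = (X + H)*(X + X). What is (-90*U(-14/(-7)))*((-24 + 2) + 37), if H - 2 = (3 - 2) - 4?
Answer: -5400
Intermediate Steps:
H = -1 (H = 2 + ((3 - 2) - 4) = 2 + (1 - 4) = 2 - 3 = -1)
U(X) = 2*X*(-1 + X) (U(X) = (X - 1)*(X + X) = (-1 + X)*(2*X) = 2*X*(-1 + X))
(-90*U(-14/(-7)))*((-24 + 2) + 37) = (-180*(-14/(-7))*(-1 - 14/(-7)))*((-24 + 2) + 37) = (-180*(-14*(-1/7))*(-1 - 14*(-1/7)))*(-22 + 37) = -180*2*(-1 + 2)*15 = -180*2*15 = -90*4*15 = -360*15 = -5400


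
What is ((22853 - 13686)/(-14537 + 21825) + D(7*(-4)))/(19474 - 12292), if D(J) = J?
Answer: -194897/52342416 ≈ -0.0037235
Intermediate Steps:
((22853 - 13686)/(-14537 + 21825) + D(7*(-4)))/(19474 - 12292) = ((22853 - 13686)/(-14537 + 21825) + 7*(-4))/(19474 - 12292) = (9167/7288 - 28)/7182 = (9167*(1/7288) - 28)*(1/7182) = (9167/7288 - 28)*(1/7182) = -194897/7288*1/7182 = -194897/52342416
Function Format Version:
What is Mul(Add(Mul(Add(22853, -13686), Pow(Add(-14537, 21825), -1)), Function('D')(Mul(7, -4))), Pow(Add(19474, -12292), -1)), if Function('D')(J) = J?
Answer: Rational(-194897, 52342416) ≈ -0.0037235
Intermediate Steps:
Mul(Add(Mul(Add(22853, -13686), Pow(Add(-14537, 21825), -1)), Function('D')(Mul(7, -4))), Pow(Add(19474, -12292), -1)) = Mul(Add(Mul(Add(22853, -13686), Pow(Add(-14537, 21825), -1)), Mul(7, -4)), Pow(Add(19474, -12292), -1)) = Mul(Add(Mul(9167, Pow(7288, -1)), -28), Pow(7182, -1)) = Mul(Add(Mul(9167, Rational(1, 7288)), -28), Rational(1, 7182)) = Mul(Add(Rational(9167, 7288), -28), Rational(1, 7182)) = Mul(Rational(-194897, 7288), Rational(1, 7182)) = Rational(-194897, 52342416)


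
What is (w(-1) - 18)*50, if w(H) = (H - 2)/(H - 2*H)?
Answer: -1050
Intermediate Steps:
w(H) = -(-2 + H)/H (w(H) = (-2 + H)/((-H)) = (-2 + H)*(-1/H) = -(-2 + H)/H)
(w(-1) - 18)*50 = ((2 - 1*(-1))/(-1) - 18)*50 = (-(2 + 1) - 18)*50 = (-1*3 - 18)*50 = (-3 - 18)*50 = -21*50 = -1050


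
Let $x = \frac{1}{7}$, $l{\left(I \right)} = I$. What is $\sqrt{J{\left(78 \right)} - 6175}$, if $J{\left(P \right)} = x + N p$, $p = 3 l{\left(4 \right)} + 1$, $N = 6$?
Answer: $\frac{3 i \sqrt{33194}}{7} \approx 78.082 i$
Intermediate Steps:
$x = \frac{1}{7} \approx 0.14286$
$p = 13$ ($p = 3 \cdot 4 + 1 = 12 + 1 = 13$)
$J{\left(P \right)} = \frac{547}{7}$ ($J{\left(P \right)} = \frac{1}{7} + 6 \cdot 13 = \frac{1}{7} + 78 = \frac{547}{7}$)
$\sqrt{J{\left(78 \right)} - 6175} = \sqrt{\frac{547}{7} - 6175} = \sqrt{- \frac{42678}{7}} = \frac{3 i \sqrt{33194}}{7}$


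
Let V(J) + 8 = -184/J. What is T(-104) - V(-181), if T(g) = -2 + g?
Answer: -17922/181 ≈ -99.017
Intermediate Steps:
V(J) = -8 - 184/J
T(-104) - V(-181) = (-2 - 104) - (-8 - 184/(-181)) = -106 - (-8 - 184*(-1/181)) = -106 - (-8 + 184/181) = -106 - 1*(-1264/181) = -106 + 1264/181 = -17922/181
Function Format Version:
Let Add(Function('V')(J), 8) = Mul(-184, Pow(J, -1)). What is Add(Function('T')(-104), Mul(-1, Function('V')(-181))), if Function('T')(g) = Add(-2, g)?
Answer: Rational(-17922, 181) ≈ -99.017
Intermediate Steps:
Function('V')(J) = Add(-8, Mul(-184, Pow(J, -1)))
Add(Function('T')(-104), Mul(-1, Function('V')(-181))) = Add(Add(-2, -104), Mul(-1, Add(-8, Mul(-184, Pow(-181, -1))))) = Add(-106, Mul(-1, Add(-8, Mul(-184, Rational(-1, 181))))) = Add(-106, Mul(-1, Add(-8, Rational(184, 181)))) = Add(-106, Mul(-1, Rational(-1264, 181))) = Add(-106, Rational(1264, 181)) = Rational(-17922, 181)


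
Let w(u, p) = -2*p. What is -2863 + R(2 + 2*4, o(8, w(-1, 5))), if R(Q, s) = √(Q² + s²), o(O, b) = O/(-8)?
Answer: -2863 + √101 ≈ -2852.9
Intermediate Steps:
o(O, b) = -O/8 (o(O, b) = O*(-⅛) = -O/8)
-2863 + R(2 + 2*4, o(8, w(-1, 5))) = -2863 + √((2 + 2*4)² + (-⅛*8)²) = -2863 + √((2 + 8)² + (-1)²) = -2863 + √(10² + 1) = -2863 + √(100 + 1) = -2863 + √101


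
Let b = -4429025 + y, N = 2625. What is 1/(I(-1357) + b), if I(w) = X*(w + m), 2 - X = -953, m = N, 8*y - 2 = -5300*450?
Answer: -4/14064839 ≈ -2.8440e-7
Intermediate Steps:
y = -1192499/4 (y = ¼ + (-5300*450)/8 = ¼ + (⅛)*(-2385000) = ¼ - 298125 = -1192499/4 ≈ -2.9813e+5)
m = 2625
b = -18908599/4 (b = -4429025 - 1192499/4 = -18908599/4 ≈ -4.7272e+6)
X = 955 (X = 2 - 1*(-953) = 2 + 953 = 955)
I(w) = 2506875 + 955*w (I(w) = 955*(w + 2625) = 955*(2625 + w) = 2506875 + 955*w)
1/(I(-1357) + b) = 1/((2506875 + 955*(-1357)) - 18908599/4) = 1/((2506875 - 1295935) - 18908599/4) = 1/(1210940 - 18908599/4) = 1/(-14064839/4) = -4/14064839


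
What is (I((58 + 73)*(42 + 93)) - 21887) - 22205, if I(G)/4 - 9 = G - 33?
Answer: 26552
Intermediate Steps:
I(G) = -96 + 4*G (I(G) = 36 + 4*(G - 33) = 36 + 4*(-33 + G) = 36 + (-132 + 4*G) = -96 + 4*G)
(I((58 + 73)*(42 + 93)) - 21887) - 22205 = ((-96 + 4*((58 + 73)*(42 + 93))) - 21887) - 22205 = ((-96 + 4*(131*135)) - 21887) - 22205 = ((-96 + 4*17685) - 21887) - 22205 = ((-96 + 70740) - 21887) - 22205 = (70644 - 21887) - 22205 = 48757 - 22205 = 26552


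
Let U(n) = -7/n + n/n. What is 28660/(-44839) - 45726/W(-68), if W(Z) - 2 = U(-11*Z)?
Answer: -1533694581692/100304843 ≈ -15290.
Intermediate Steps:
U(n) = 1 - 7/n (U(n) = -7/n + 1 = 1 - 7/n)
W(Z) = 2 - (-7 - 11*Z)/(11*Z) (W(Z) = 2 + (-7 - 11*Z)/((-11*Z)) = 2 + (-1/(11*Z))*(-7 - 11*Z) = 2 - (-7 - 11*Z)/(11*Z))
28660/(-44839) - 45726/W(-68) = 28660/(-44839) - 45726/(3 + (7/11)/(-68)) = 28660*(-1/44839) - 45726/(3 + (7/11)*(-1/68)) = -28660/44839 - 45726/(3 - 7/748) = -28660/44839 - 45726/2237/748 = -28660/44839 - 45726*748/2237 = -28660/44839 - 34203048/2237 = -1533694581692/100304843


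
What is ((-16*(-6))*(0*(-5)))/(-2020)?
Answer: 0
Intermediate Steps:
((-16*(-6))*(0*(-5)))/(-2020) = (96*0)*(-1/2020) = 0*(-1/2020) = 0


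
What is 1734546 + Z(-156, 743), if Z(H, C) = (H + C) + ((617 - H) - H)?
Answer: 1736062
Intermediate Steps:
Z(H, C) = 617 + C - H (Z(H, C) = (C + H) + (617 - 2*H) = 617 + C - H)
1734546 + Z(-156, 743) = 1734546 + (617 + 743 - 1*(-156)) = 1734546 + (617 + 743 + 156) = 1734546 + 1516 = 1736062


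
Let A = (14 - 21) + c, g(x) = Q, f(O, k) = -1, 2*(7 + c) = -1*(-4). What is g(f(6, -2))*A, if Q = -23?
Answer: 276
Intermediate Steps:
c = -5 (c = -7 + (-1*(-4))/2 = -7 + (½)*4 = -7 + 2 = -5)
g(x) = -23
A = -12 (A = (14 - 21) - 5 = -7 - 5 = -12)
g(f(6, -2))*A = -23*(-12) = 276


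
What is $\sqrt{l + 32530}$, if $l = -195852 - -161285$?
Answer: $i \sqrt{2037} \approx 45.133 i$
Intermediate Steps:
$l = -34567$ ($l = -195852 + 161285 = -34567$)
$\sqrt{l + 32530} = \sqrt{-34567 + 32530} = \sqrt{-2037} = i \sqrt{2037}$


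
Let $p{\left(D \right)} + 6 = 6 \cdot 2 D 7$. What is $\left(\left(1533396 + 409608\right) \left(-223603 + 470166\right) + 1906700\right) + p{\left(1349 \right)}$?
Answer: $479074915262$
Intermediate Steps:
$p{\left(D \right)} = -6 + 84 D$ ($p{\left(D \right)} = -6 + 6 \cdot 2 D 7 = -6 + 12 D 7 = -6 + 84 D$)
$\left(\left(1533396 + 409608\right) \left(-223603 + 470166\right) + 1906700\right) + p{\left(1349 \right)} = \left(\left(1533396 + 409608\right) \left(-223603 + 470166\right) + 1906700\right) + \left(-6 + 84 \cdot 1349\right) = \left(1943004 \cdot 246563 + 1906700\right) + \left(-6 + 113316\right) = \left(479072895252 + 1906700\right) + 113310 = 479074801952 + 113310 = 479074915262$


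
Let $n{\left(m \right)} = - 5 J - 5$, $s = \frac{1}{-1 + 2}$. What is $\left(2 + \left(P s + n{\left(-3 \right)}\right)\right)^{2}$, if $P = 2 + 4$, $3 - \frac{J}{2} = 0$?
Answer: $729$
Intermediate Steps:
$J = 6$ ($J = 6 - 0 = 6 + 0 = 6$)
$s = 1$ ($s = 1^{-1} = 1$)
$n{\left(m \right)} = -35$ ($n{\left(m \right)} = \left(-5\right) 6 - 5 = -30 - 5 = -35$)
$P = 6$
$\left(2 + \left(P s + n{\left(-3 \right)}\right)\right)^{2} = \left(2 + \left(6 \cdot 1 - 35\right)\right)^{2} = \left(2 + \left(6 - 35\right)\right)^{2} = \left(2 - 29\right)^{2} = \left(-27\right)^{2} = 729$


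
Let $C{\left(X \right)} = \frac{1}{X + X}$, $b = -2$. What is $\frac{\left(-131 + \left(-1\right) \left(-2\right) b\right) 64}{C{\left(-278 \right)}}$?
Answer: $4803840$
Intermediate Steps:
$C{\left(X \right)} = \frac{1}{2 X}$
$\frac{\left(-131 + \left(-1\right) \left(-2\right) b\right) 64}{C{\left(-278 \right)}} = \frac{\left(-131 + \left(-1\right) \left(-2\right) \left(-2\right)\right) 64}{\frac{1}{2} \frac{1}{-278}} = \frac{\left(-131 + 2 \left(-2\right)\right) 64}{\frac{1}{2} \left(- \frac{1}{278}\right)} = \frac{\left(-131 - 4\right) 64}{- \frac{1}{556}} = \left(-135\right) 64 \left(-556\right) = \left(-8640\right) \left(-556\right) = 4803840$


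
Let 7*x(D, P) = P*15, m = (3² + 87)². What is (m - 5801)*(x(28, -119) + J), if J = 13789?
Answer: 46218610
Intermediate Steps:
m = 9216 (m = (9 + 87)² = 96² = 9216)
x(D, P) = 15*P/7 (x(D, P) = (P*15)/7 = (15*P)/7 = 15*P/7)
(m - 5801)*(x(28, -119) + J) = (9216 - 5801)*((15/7)*(-119) + 13789) = 3415*(-255 + 13789) = 3415*13534 = 46218610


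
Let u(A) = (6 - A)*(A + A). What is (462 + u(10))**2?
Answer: 145924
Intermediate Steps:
u(A) = 2*A*(6 - A) (u(A) = (6 - A)*(2*A) = 2*A*(6 - A))
(462 + u(10))**2 = (462 + 2*10*(6 - 1*10))**2 = (462 + 2*10*(6 - 10))**2 = (462 + 2*10*(-4))**2 = (462 - 80)**2 = 382**2 = 145924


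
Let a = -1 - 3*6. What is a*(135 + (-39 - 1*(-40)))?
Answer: -2584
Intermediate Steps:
a = -19 (a = -1 - 18 = -19)
a*(135 + (-39 - 1*(-40))) = -19*(135 + (-39 - 1*(-40))) = -19*(135 + (-39 + 40)) = -19*(135 + 1) = -19*136 = -2584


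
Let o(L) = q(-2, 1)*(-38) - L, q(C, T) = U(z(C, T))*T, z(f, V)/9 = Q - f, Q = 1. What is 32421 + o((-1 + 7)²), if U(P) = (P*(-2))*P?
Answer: 87789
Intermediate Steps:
z(f, V) = 9 - 9*f (z(f, V) = 9*(1 - f) = 9 - 9*f)
U(P) = -2*P² (U(P) = (-2*P)*P = -2*P²)
q(C, T) = -2*T*(9 - 9*C)² (q(C, T) = (-2*(9 - 9*C)²)*T = -2*T*(9 - 9*C)²)
o(L) = 55404 - L (o(L) = -162*1*(-1 - 2)²*(-38) - L = -162*1*(-3)²*(-38) - L = -162*1*9*(-38) - L = -1458*(-38) - L = 55404 - L)
32421 + o((-1 + 7)²) = 32421 + (55404 - (-1 + 7)²) = 32421 + (55404 - 1*6²) = 32421 + (55404 - 1*36) = 32421 + (55404 - 36) = 32421 + 55368 = 87789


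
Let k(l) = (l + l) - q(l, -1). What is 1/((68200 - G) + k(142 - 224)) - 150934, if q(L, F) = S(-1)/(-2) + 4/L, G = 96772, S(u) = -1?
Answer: -355659217408/2356389 ≈ -1.5093e+5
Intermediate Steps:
q(L, F) = ½ + 4/L (q(L, F) = -1/(-2) + 4/L = -1*(-½) + 4/L = ½ + 4/L)
k(l) = 2*l - (8 + l)/(2*l) (k(l) = (l + l) - (8 + l)/(2*l) = 2*l - (8 + l)/(2*l))
1/((68200 - G) + k(142 - 224)) - 150934 = 1/((68200 - 1*96772) + (-½ - 4/(142 - 224) + 2*(142 - 224))) - 150934 = 1/((68200 - 96772) + (-½ - 4/(-82) + 2*(-82))) - 150934 = 1/(-28572 + (-½ - 4*(-1/82) - 164)) - 150934 = 1/(-28572 + (-½ + 2/41 - 164)) - 150934 = 1/(-28572 - 13485/82) - 150934 = 1/(-2356389/82) - 150934 = -82/2356389 - 150934 = -355659217408/2356389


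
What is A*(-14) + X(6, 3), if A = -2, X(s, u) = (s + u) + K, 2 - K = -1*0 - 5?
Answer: 44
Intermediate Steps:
K = 7 (K = 2 - (-1*0 - 5) = 2 - (0 - 5) = 2 - 1*(-5) = 2 + 5 = 7)
X(s, u) = 7 + s + u (X(s, u) = (s + u) + 7 = 7 + s + u)
A*(-14) + X(6, 3) = -2*(-14) + (7 + 6 + 3) = 28 + 16 = 44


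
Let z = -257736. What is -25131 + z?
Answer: -282867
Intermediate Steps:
-25131 + z = -25131 - 257736 = -282867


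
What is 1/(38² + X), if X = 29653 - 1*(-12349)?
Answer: 1/43446 ≈ 2.3017e-5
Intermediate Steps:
X = 42002 (X = 29653 + 12349 = 42002)
1/(38² + X) = 1/(38² + 42002) = 1/(1444 + 42002) = 1/43446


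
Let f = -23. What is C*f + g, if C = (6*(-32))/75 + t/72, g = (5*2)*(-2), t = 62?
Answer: 17167/900 ≈ 19.074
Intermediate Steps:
g = -20 (g = 10*(-2) = -20)
C = -1529/900 (C = (6*(-32))/75 + 62/72 = -192*1/75 + 62*(1/72) = -64/25 + 31/36 = -1529/900 ≈ -1.6989)
C*f + g = -1529/900*(-23) - 20 = 35167/900 - 20 = 17167/900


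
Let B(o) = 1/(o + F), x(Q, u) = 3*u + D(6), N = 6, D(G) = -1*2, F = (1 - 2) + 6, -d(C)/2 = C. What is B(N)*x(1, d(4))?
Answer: -26/11 ≈ -2.3636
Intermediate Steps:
d(C) = -2*C
F = 5 (F = -1 + 6 = 5)
D(G) = -2
x(Q, u) = -2 + 3*u (x(Q, u) = 3*u - 2 = -2 + 3*u)
B(o) = 1/(5 + o) (B(o) = 1/(o + 5) = 1/(5 + o))
B(N)*x(1, d(4)) = (-2 + 3*(-2*4))/(5 + 6) = (-2 + 3*(-8))/11 = (-2 - 24)/11 = (1/11)*(-26) = -26/11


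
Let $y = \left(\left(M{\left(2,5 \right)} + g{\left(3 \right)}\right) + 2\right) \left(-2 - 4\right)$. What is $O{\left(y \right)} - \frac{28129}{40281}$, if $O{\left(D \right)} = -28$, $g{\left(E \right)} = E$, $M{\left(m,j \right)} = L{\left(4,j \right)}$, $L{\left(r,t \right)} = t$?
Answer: $- \frac{1155997}{40281} \approx -28.698$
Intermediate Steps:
$M{\left(m,j \right)} = j$
$y = -60$ ($y = \left(\left(5 + 3\right) + 2\right) \left(-2 - 4\right) = \left(8 + 2\right) \left(-6\right) = 10 \left(-6\right) = -60$)
$O{\left(y \right)} - \frac{28129}{40281} = -28 - \frac{28129}{40281} = - \frac{1155997}{40281}$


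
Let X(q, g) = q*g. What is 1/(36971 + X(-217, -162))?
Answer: 1/72125 ≈ 1.3865e-5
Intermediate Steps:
X(q, g) = g*q
1/(36971 + X(-217, -162)) = 1/(36971 - 162*(-217)) = 1/(36971 + 35154) = 1/72125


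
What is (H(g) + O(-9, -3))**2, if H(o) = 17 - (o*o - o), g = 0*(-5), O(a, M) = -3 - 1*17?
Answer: 9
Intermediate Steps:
O(a, M) = -20 (O(a, M) = -3 - 17 = -20)
g = 0
H(o) = 17 + o - o**2 (H(o) = 17 - (o**2 - o) = 17 + (o - o**2) = 17 + o - o**2)
(H(g) + O(-9, -3))**2 = ((17 + 0 - 1*0**2) - 20)**2 = ((17 + 0 - 1*0) - 20)**2 = ((17 + 0 + 0) - 20)**2 = (17 - 20)**2 = (-3)**2 = 9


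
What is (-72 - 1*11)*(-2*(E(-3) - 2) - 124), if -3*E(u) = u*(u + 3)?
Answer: 9960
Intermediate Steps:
E(u) = -u*(3 + u)/3 (E(u) = -u*(u + 3)/3 = -u*(3 + u)/3)
(-72 - 1*11)*(-2*(E(-3) - 2) - 124) = (-72 - 1*11)*(-2*(-⅓*(-3)*(3 - 3) - 2) - 124) = (-72 - 11)*(-2*(-⅓*(-3)*0 - 2) - 124) = -83*(-2*(0 - 2) - 124) = -83*(-2*(-2) - 124) = -83*(4 - 124) = -83*(-120) = 9960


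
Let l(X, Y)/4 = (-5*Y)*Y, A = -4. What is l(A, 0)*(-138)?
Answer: 0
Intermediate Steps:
l(X, Y) = -20*Y**2 (l(X, Y) = 4*((-5*Y)*Y) = 4*(-5*Y**2) = -20*Y**2)
l(A, 0)*(-138) = -20*0**2*(-138) = -20*0*(-138) = 0*(-138) = 0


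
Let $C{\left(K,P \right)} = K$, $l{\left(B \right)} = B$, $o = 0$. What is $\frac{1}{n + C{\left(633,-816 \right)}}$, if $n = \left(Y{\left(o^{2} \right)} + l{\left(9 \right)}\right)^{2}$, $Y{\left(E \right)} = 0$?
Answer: $\frac{1}{714} \approx 0.0014006$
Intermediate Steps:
$n = 81$ ($n = \left(0 + 9\right)^{2} = 9^{2} = 81$)
$\frac{1}{n + C{\left(633,-816 \right)}} = \frac{1}{81 + 633} = \frac{1}{714}$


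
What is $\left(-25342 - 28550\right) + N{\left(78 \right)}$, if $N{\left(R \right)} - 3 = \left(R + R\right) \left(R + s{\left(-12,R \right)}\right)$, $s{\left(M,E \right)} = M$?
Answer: $-43593$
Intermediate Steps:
$N{\left(R \right)} = 3 + 2 R \left(-12 + R\right)$ ($N{\left(R \right)} = 3 + \left(R + R\right) \left(R - 12\right) = 3 + 2 R \left(-12 + R\right)$)
$\left(-25342 - 28550\right) + N{\left(78 \right)} = \left(-25342 - 28550\right) + \left(3 - 1872 + 2 \cdot 78^{2}\right) = -53892 + \left(3 - 1872 + 2 \cdot 6084\right) = -53892 + \left(3 - 1872 + 12168\right) = -53892 + 10299 = -43593$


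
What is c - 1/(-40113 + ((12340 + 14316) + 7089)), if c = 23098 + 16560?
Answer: 252542145/6368 ≈ 39658.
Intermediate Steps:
c = 39658
c - 1/(-40113 + ((12340 + 14316) + 7089)) = 39658 - 1/(-40113 + ((12340 + 14316) + 7089)) = 39658 - 1/(-40113 + (26656 + 7089)) = 39658 - 1/(-40113 + 33745) = 39658 - 1/(-6368) = 39658 - 1*(-1/6368) = 39658 + 1/6368 = 252542145/6368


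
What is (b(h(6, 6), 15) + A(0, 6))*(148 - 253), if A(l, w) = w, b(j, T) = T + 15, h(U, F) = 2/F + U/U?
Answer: -3780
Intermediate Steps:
h(U, F) = 1 + 2/F (h(U, F) = 2/F + 1 = 1 + 2/F)
b(j, T) = 15 + T
(b(h(6, 6), 15) + A(0, 6))*(148 - 253) = ((15 + 15) + 6)*(148 - 253) = (30 + 6)*(-105) = 36*(-105) = -3780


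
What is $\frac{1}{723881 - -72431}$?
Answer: $\frac{1}{796312} \approx 1.2558 \cdot 10^{-6}$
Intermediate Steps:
$\frac{1}{723881 - -72431} = \frac{1}{723881 + 72431} = \frac{1}{796312}$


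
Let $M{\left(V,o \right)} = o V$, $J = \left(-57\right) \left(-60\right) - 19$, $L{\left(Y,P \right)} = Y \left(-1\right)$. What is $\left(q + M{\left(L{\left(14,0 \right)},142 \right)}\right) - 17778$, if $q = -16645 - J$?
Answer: $-39812$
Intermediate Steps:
$L{\left(Y,P \right)} = - Y$
$J = 3401$ ($J = 3420 - 19 = 3401$)
$M{\left(V,o \right)} = V o$
$q = -20046$ ($q = -16645 - 3401 = -20046$)
$\left(q + M{\left(L{\left(14,0 \right)},142 \right)}\right) - 17778 = \left(-20046 + \left(-1\right) 14 \cdot 142\right) - 17778 = \left(-20046 - 1988\right) - 17778 = -22034 - 17778 = -39812$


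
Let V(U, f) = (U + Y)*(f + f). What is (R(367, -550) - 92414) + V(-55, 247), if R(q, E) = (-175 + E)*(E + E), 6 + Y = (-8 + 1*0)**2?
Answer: 706568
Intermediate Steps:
Y = 58 (Y = -6 + (-8 + 1*0)**2 = -6 + (-8 + 0)**2 = -6 + (-8)**2 = -6 + 64 = 58)
V(U, f) = 2*f*(58 + U) (V(U, f) = (U + 58)*(f + f) = (58 + U)*(2*f) = 2*f*(58 + U))
R(q, E) = 2*E*(-175 + E) (R(q, E) = (-175 + E)*(2*E) = 2*E*(-175 + E))
(R(367, -550) - 92414) + V(-55, 247) = (2*(-550)*(-175 - 550) - 92414) + 2*247*(58 - 55) = (2*(-550)*(-725) - 92414) + 2*247*3 = (797500 - 92414) + 1482 = 705086 + 1482 = 706568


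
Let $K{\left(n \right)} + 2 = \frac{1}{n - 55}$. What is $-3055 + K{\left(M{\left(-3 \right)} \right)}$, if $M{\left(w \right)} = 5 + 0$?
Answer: $- \frac{152851}{50} \approx -3057.0$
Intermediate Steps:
$M{\left(w \right)} = 5$
$K{\left(n \right)} = -2 + \frac{1}{-55 + n}$ ($K{\left(n \right)} = -2 + \frac{1}{n - 55} = -2 + \frac{1}{-55 + n}$)
$-3055 + K{\left(M{\left(-3 \right)} \right)} = -3055 + \frac{111 - 10}{-55 + 5} = -3055 + \frac{111 - 10}{-50} = -3055 - \frac{101}{50} = - \frac{152851}{50}$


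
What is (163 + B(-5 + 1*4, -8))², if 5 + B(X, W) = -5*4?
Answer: 19044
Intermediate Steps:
B(X, W) = -25 (B(X, W) = -5 - 5*4 = -5 - 20 = -25)
(163 + B(-5 + 1*4, -8))² = (163 - 25)² = 138² = 19044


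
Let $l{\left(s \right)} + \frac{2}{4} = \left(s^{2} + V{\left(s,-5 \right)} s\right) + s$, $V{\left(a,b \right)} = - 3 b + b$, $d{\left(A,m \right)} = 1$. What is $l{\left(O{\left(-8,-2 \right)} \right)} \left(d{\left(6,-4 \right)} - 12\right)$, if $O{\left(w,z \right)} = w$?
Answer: $\frac{539}{2} \approx 269.5$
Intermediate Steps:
$V{\left(a,b \right)} = - 2 b$
$l{\left(s \right)} = - \frac{1}{2} + s^{2} + 11 s$ ($l{\left(s \right)} = - \frac{1}{2} + \left(\left(s^{2} + \left(-2\right) \left(-5\right) s\right) + s\right) = - \frac{1}{2} + \left(\left(s^{2} + 10 s\right) + s\right) = - \frac{1}{2} + \left(s^{2} + 11 s\right) = - \frac{1}{2} + s^{2} + 11 s$)
$l{\left(O{\left(-8,-2 \right)} \right)} \left(d{\left(6,-4 \right)} - 12\right) = \left(- \frac{1}{2} + \left(-8\right)^{2} + 11 \left(-8\right)\right) \left(1 - 12\right) = \left(- \frac{1}{2} + 64 - 88\right) \left(1 - 12\right) = \left(- \frac{49}{2}\right) \left(-11\right) = \frac{539}{2}$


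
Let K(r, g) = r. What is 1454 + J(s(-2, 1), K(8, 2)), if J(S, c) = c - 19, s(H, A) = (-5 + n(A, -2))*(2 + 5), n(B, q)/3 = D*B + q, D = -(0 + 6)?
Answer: 1443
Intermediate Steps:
D = -6 (D = -1*6 = -6)
n(B, q) = -18*B + 3*q (n(B, q) = 3*(-6*B + q) = 3*(q - 6*B) = -18*B + 3*q)
s(H, A) = -77 - 126*A (s(H, A) = (-5 + (-18*A + 3*(-2)))*(2 + 5) = (-5 + (-18*A - 6))*7 = (-5 + (-6 - 18*A))*7 = (-11 - 18*A)*7 = -77 - 126*A)
J(S, c) = -19 + c
1454 + J(s(-2, 1), K(8, 2)) = 1454 + (-19 + 8) = 1454 - 11 = 1443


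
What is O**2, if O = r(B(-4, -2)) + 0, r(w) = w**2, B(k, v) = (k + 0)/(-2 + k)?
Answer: 16/81 ≈ 0.19753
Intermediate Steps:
B(k, v) = k/(-2 + k)
O = 4/9 (O = (-4/(-2 - 4))**2 + 0 = (-4/(-6))**2 + 0 = (-4*(-1/6))**2 + 0 = (2/3)**2 + 0 = 4/9 + 0 = 4/9 ≈ 0.44444)
O**2 = (4/9)**2 = 16/81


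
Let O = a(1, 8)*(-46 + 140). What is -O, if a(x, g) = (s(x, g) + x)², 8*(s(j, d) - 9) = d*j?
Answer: -11374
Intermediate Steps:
s(j, d) = 9 + d*j/8 (s(j, d) = 9 + (d*j)/8 = 9 + d*j/8)
a(x, g) = (9 + x + g*x/8)² (a(x, g) = ((9 + g*x/8) + x)² = (9 + x + g*x/8)²)
O = 11374 (O = ((72 + 8*1 + 8*1)²/64)*(-46 + 140) = ((72 + 8 + 8)²/64)*94 = ((1/64)*88²)*94 = ((1/64)*7744)*94 = 121*94 = 11374)
-O = -1*11374 = -11374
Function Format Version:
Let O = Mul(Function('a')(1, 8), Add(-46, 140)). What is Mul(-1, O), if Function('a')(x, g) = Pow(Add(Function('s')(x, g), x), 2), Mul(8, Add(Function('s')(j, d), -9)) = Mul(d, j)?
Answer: -11374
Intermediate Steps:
Function('s')(j, d) = Add(9, Mul(Rational(1, 8), d, j)) (Function('s')(j, d) = Add(9, Mul(Rational(1, 8), Mul(d, j))) = Add(9, Mul(Rational(1, 8), d, j)))
Function('a')(x, g) = Pow(Add(9, x, Mul(Rational(1, 8), g, x)), 2) (Function('a')(x, g) = Pow(Add(Add(9, Mul(Rational(1, 8), g, x)), x), 2) = Pow(Add(9, x, Mul(Rational(1, 8), g, x)), 2))
O = 11374 (O = Mul(Mul(Rational(1, 64), Pow(Add(72, Mul(8, 1), Mul(8, 1)), 2)), Add(-46, 140)) = Mul(Mul(Rational(1, 64), Pow(Add(72, 8, 8), 2)), 94) = Mul(Mul(Rational(1, 64), Pow(88, 2)), 94) = Mul(Mul(Rational(1, 64), 7744), 94) = Mul(121, 94) = 11374)
Mul(-1, O) = Mul(-1, 11374) = -11374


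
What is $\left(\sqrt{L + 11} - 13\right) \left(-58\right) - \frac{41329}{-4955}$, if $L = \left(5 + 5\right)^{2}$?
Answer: $\frac{3777399}{4955} - 58 \sqrt{111} \approx 151.27$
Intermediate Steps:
$L = 100$ ($L = 10^{2} = 100$)
$\left(\sqrt{L + 11} - 13\right) \left(-58\right) - \frac{41329}{-4955} = \left(\sqrt{100 + 11} - 13\right) \left(-58\right) - \frac{41329}{-4955} = \left(\sqrt{111} - 13\right) \left(-58\right) - - \frac{41329}{4955} = \left(-13 + \sqrt{111}\right) \left(-58\right) + \frac{41329}{4955} = \left(754 - 58 \sqrt{111}\right) + \frac{41329}{4955} = \frac{3777399}{4955} - 58 \sqrt{111}$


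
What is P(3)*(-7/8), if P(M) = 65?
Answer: -455/8 ≈ -56.875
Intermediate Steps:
P(3)*(-7/8) = 65*(-7/8) = -455/8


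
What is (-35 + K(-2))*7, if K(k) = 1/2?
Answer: -483/2 ≈ -241.50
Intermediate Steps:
K(k) = ½
(-35 + K(-2))*7 = (-35 + ½)*7 = -69/2*7 = -483/2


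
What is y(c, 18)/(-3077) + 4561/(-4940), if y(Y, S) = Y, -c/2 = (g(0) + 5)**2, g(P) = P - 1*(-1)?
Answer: -13678517/15200380 ≈ -0.89988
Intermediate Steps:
g(P) = 1 + P (g(P) = P + 1 = 1 + P)
c = -72 (c = -2*((1 + 0) + 5)**2 = -2*(1 + 5)**2 = -2*6**2 = -2*36 = -72)
y(c, 18)/(-3077) + 4561/(-4940) = -72/(-3077) + 4561/(-4940) = -72*(-1/3077) + 4561*(-1/4940) = 72/3077 - 4561/4940 = -13678517/15200380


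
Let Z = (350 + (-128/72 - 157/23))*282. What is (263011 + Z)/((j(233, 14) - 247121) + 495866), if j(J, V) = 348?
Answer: 24790645/17187417 ≈ 1.4424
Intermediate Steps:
Z = 6642886/69 (Z = (350 + (-128*1/72 - 157*1/23))*282 = (350 + (-16/9 - 157/23))*282 = (350 - 1781/207)*282 = (70669/207)*282 = 6642886/69 ≈ 96274.)
(263011 + Z)/((j(233, 14) - 247121) + 495866) = (263011 + 6642886/69)/((348 - 247121) + 495866) = 24790645/(69*(-246773 + 495866)) = (24790645/69)/249093 = (24790645/69)*(1/249093) = 24790645/17187417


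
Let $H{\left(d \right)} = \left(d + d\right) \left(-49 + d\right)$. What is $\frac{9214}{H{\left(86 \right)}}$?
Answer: $\frac{4607}{3182} \approx 1.4478$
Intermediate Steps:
$H{\left(d \right)} = 2 d \left(-49 + d\right)$
$\frac{9214}{H{\left(86 \right)}} = \frac{9214}{2 \cdot 86 \left(-49 + 86\right)} = \frac{9214}{2 \cdot 86 \cdot 37} = \frac{9214}{6364} = 9214 \cdot \frac{1}{6364} = \frac{4607}{3182}$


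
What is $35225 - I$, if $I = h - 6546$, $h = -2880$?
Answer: $44651$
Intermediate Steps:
$I = -9426$ ($I = -2880 - 6546 = -9426$)
$35225 - I = 35225 - -9426 = 35225 + 9426 = 44651$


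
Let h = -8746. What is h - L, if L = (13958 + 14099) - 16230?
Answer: -20573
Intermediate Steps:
L = 11827 (L = 28057 - 16230 = 11827)
h - L = -8746 - 1*11827 = -8746 - 11827 = -20573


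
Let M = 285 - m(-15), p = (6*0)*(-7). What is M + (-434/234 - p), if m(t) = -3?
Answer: 33479/117 ≈ 286.15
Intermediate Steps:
p = 0 (p = 0*(-7) = 0)
M = 288 (M = 285 - 1*(-3) = 285 + 3 = 288)
M + (-434/234 - p) = 288 + (-434/234 - 1*0) = 288 + (-434*1/234 + 0) = 288 + (-217/117 + 0) = 288 - 217/117 = 33479/117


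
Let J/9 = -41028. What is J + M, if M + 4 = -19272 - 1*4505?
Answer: -393033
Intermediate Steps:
J = -369252 (J = 9*(-41028) = -369252)
M = -23781 (M = -4 + (-19272 - 1*4505) = -4 + (-19272 - 4505) = -4 - 23777 = -23781)
J + M = -369252 - 23781 = -393033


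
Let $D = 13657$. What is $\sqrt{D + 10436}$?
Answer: $3 \sqrt{2677} \approx 155.22$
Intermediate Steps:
$\sqrt{D + 10436} = \sqrt{13657 + 10436} = \sqrt{24093} = 3 \sqrt{2677}$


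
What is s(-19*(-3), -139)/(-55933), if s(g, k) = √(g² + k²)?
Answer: -√22570/55933 ≈ -0.0026859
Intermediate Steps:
s(-19*(-3), -139)/(-55933) = √((-19*(-3))² + (-139)²)/(-55933) = √(57² + 19321)*(-1/55933) = √(3249 + 19321)*(-1/55933) = √22570*(-1/55933) = -√22570/55933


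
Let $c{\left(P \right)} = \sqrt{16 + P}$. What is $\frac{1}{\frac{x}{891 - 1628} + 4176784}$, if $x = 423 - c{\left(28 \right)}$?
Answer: $\frac{2268699276745}{9475865537803678181} - \frac{1474 \sqrt{11}}{9475865537803678181} \approx 2.3942 \cdot 10^{-7}$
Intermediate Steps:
$x = 423 - 2 \sqrt{11}$ ($x = 423 - \sqrt{16 + 28} = 423 - \sqrt{44} = 423 - 2 \sqrt{11} \approx 416.37$)
$\frac{1}{\frac{x}{891 - 1628} + 4176784} = \frac{1}{\frac{423 - 2 \sqrt{11}}{891 - 1628} + 4176784} = \frac{1}{\frac{423 - 2 \sqrt{11}}{-737} + 4176784} = \frac{1}{\left(423 - 2 \sqrt{11}\right) \left(- \frac{1}{737}\right) + 4176784} = \frac{1}{\left(- \frac{423}{737} + \frac{2 \sqrt{11}}{737}\right) + 4176784} = \frac{1}{\frac{3078289385}{737} + \frac{2 \sqrt{11}}{737}}$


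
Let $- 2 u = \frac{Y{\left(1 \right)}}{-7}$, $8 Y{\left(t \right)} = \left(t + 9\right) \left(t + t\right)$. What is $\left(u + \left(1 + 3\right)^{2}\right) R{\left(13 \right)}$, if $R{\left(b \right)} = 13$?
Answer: $\frac{5889}{28} \approx 210.32$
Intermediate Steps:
$Y{\left(t \right)} = \frac{t \left(9 + t\right)}{4}$ ($Y{\left(t \right)} = \frac{\left(t + 9\right) \left(t + t\right)}{8} = \frac{\left(9 + t\right) 2 t}{8} = \frac{2 t \left(9 + t\right)}{8} = \frac{t \left(9 + t\right)}{4}$)
$u = \frac{5}{28}$ ($u = - \frac{\frac{1}{4} \cdot 1 \left(9 + 1\right) \frac{1}{-7}}{2} = - \frac{\frac{1}{4} \cdot 1 \cdot 10 \left(- \frac{1}{7}\right)}{2} = - \frac{\frac{5}{2} \left(- \frac{1}{7}\right)}{2} = \left(- \frac{1}{2}\right) \left(- \frac{5}{14}\right) = \frac{5}{28} \approx 0.17857$)
$\left(u + \left(1 + 3\right)^{2}\right) R{\left(13 \right)} = \left(\frac{5}{28} + \left(1 + 3\right)^{2}\right) 13 = \left(\frac{5}{28} + 4^{2}\right) 13 = \left(\frac{5}{28} + 16\right) 13 = \frac{453}{28} \cdot 13 = \frac{5889}{28}$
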